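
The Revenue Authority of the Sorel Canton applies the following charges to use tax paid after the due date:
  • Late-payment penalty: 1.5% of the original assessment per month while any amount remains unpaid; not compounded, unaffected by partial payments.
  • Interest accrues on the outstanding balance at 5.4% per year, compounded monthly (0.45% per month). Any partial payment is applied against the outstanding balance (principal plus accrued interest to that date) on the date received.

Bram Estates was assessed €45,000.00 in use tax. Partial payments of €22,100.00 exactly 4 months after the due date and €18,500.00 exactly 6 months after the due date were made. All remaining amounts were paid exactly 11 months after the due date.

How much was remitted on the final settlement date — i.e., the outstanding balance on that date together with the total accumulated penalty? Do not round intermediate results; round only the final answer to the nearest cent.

€12,977.67

Balance at month 4: €45,000.0000 × (1 + 0.0045)^4 = €45,815.4839…
After €22,100.00 payment: €45,815.4839… − €22,100.00 = €23,715.4839…
Balance at month 6: €23,715.4839… × (1 + 0.0045)^2 = €23,929.4035…
After €18,500.00 payment: €23,929.4035… − €18,500.00 = €5,429.4035…
Balance at month 11: €5,429.4035… × (1 + 0.0045)^5 = €5,552.6695…
Penalty: 11 × 1.5% × €45,000.00 = €7,425.00
Final settlement = outstanding balance + penalty = €5,552.6695… + €7,425.00 = €12,977.67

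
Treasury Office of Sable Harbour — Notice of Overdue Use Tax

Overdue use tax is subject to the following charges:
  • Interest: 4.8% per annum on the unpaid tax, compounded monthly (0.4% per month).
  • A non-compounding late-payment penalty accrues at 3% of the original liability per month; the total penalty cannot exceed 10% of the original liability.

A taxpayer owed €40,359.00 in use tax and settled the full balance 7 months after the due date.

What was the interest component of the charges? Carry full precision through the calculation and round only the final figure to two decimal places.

€1,143.70

Interest: €40,359.00 × ((1 + 0.004)^7 − 1) = €40,359.00 × 0.0283382… = €1,143.7034…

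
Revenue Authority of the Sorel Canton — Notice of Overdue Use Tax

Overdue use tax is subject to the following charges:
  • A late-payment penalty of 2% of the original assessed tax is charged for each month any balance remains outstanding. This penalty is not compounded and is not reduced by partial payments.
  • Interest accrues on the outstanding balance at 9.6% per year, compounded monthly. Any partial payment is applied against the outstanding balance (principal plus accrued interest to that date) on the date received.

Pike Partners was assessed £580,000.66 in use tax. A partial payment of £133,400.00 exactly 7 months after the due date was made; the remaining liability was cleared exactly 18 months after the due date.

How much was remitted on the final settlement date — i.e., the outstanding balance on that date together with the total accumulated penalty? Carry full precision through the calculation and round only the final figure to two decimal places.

Monthly rate = 9.6% ÷ 12 = 0.8%
Balance at month 7: £580,000.6600 × (1 + 0.008)^7 = £613,270.6950…
After £133,400.00 payment: £613,270.6950… − £133,400.00 = £479,870.6950…
Balance at month 18: £479,870.6950… × (1 + 0.008)^11 = £523,829.6564…
Penalty: 18 × 2% × £580,000.66 = £208,800.24…
Final settlement = outstanding balance + penalty = £523,829.6564… + £208,800.24… = £732,629.89

£732,629.89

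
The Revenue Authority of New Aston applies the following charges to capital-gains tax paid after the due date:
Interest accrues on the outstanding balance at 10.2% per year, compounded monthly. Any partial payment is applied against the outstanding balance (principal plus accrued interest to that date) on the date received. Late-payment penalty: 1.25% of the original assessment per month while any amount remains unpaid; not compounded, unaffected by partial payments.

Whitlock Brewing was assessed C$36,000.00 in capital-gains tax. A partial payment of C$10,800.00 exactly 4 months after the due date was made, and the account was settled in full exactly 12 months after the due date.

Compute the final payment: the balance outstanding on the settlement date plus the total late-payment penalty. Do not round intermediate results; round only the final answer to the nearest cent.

Monthly rate = 10.2% ÷ 12 = 0.85%
Balance at month 4: C$36,000.0000 × (1 + 0.0085)^4 = C$37,239.6946…
After C$10,800.00 payment: C$37,239.6946… − C$10,800.00 = C$26,439.6946…
Balance at month 12: C$26,439.6946… × (1 + 0.0085)^8 = C$28,292.0004…
Penalty: 12 × 1.25% × C$36,000.00 = C$5,400.00
Final settlement = outstanding balance + penalty = C$28,292.0004… + C$5,400.00 = C$33,692.00

C$33,692.00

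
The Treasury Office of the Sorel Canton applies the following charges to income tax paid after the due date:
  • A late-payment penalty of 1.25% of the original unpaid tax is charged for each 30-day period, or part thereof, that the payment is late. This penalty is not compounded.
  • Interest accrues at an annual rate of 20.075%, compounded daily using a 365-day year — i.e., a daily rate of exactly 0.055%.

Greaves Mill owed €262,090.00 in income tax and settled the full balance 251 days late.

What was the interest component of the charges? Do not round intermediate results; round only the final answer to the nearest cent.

Interest: €262,090.00 × ((1 + 0.00055)^251 − 1) = €262,090.00 × 0.14798938… = €38,786.5376…

€38,786.54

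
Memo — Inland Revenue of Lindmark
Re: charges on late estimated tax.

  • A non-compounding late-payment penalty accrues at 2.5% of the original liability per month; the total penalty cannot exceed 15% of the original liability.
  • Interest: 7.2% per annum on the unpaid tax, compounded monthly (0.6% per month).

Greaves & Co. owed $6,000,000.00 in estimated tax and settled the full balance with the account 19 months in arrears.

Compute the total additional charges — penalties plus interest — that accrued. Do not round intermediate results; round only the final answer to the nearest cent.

Penalty (uncapped): 19 × 2.5% × $6,000,000.00 = $2,850,000.00; cap = 15% × $6,000,000.00 = $900,000.00 → penalty = $900,000.00
Interest: $6,000,000.00 × ((1 + 0.006)^19 − 1) = $6,000,000.00 × 0.1203704… = $722,222.5140…
Penalties + interest = $900,000.0000 + $722,222.5140… = $1,622,222.51

$1,622,222.51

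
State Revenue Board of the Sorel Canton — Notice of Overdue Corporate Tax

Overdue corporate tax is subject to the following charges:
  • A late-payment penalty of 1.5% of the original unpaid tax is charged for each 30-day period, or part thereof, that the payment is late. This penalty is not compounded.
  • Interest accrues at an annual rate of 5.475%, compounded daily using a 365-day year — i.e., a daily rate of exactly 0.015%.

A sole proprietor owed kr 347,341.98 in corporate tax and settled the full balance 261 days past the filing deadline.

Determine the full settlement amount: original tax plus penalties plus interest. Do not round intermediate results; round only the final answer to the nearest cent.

kr 408,100.22

Penalty periods: ⌈261/30⌉ = 9; penalty = 9 × 1.5% × kr 347,341.98 = kr 46,891.17…
Interest: kr 347,341.98 × ((1 + 0.00015)^261 − 1) = kr 347,341.98 × 0.03992341… = kr 13,867.0755…
Total = kr 347,341.98 + kr 46,891.1673 + kr 13,867.0755… = kr 408,100.22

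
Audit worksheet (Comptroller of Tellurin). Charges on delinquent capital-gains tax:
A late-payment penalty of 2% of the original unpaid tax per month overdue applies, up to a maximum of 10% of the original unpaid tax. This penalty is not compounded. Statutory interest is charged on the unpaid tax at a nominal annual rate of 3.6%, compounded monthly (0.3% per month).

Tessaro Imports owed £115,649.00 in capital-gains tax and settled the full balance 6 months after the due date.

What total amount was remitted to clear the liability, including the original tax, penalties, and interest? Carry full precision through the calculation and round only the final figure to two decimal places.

£129,311.26

Penalty (uncapped): 6 × 2% × £115,649.00 = £13,877.88; cap = 10% × £115,649.00 = £11,564.90 → penalty = £11,564.90
Interest: £115,649.00 × ((1 + 0.003)^6 − 1) = £115,649.00 × 0.0181355… = £2,097.3572…
Total = £115,649.00 + £11,564.9000 + £2,097.3572… = £129,311.26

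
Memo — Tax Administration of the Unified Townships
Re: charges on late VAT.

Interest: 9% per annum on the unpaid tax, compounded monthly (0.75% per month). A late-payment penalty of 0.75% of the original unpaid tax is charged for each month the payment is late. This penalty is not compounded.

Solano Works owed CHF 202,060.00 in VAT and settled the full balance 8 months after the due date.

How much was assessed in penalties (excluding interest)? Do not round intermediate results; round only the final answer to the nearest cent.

Late-payment penalty = 0.75% × CHF 202,060.00 × 8 mo = CHF 12,123.60

CHF 12,123.60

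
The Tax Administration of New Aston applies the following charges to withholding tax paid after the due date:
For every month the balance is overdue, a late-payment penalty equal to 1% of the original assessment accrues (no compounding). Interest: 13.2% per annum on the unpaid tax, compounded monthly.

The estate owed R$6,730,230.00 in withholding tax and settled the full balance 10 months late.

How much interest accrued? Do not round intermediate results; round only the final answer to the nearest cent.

Interest (13.2%/yr ÷ 12 = 1.1%/month): R$6,730,230.00 × ((1 + 0.011)^10 − 1) = R$778,067.3232…

R$778,067.32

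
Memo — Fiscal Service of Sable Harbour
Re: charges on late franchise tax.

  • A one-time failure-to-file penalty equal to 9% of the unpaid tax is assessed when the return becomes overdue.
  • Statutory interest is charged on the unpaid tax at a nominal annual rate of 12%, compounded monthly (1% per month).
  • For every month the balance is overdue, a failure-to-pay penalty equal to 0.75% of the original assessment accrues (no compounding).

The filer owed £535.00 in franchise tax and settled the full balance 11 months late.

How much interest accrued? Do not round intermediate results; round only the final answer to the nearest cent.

Interest: £535.00 × ((1 + 0.01)^11 − 1) = £535.00 × 0.1156683… = £61.8826…

£61.88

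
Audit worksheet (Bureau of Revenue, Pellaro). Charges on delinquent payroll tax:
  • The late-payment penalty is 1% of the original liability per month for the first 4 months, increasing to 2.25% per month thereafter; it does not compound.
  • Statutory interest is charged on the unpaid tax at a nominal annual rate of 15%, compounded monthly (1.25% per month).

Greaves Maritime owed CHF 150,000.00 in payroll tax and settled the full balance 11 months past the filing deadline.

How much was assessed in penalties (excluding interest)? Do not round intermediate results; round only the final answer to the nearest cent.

CHF 29,625.00

Penalty, months 1–4: 4 × 1% × CHF 150,000.00 = CHF 6,000.00
Penalty, months 5–11: 7 × 2.25% × CHF 150,000.00 = CHF 23,625.00
Total penalty = CHF 6,000.00 + CHF 23,625.00 = CHF 29,625.00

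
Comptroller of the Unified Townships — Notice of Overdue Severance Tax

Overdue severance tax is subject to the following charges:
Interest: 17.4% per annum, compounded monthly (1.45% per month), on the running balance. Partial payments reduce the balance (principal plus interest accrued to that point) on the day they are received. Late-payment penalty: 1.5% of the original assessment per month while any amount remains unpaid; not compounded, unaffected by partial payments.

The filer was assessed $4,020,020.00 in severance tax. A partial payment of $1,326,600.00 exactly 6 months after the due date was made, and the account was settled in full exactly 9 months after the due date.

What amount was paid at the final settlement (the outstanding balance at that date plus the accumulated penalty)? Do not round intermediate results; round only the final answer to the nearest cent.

Balance at month 6: $4,020,020.0000 × (1 + 0.0145)^6 = $4,382,687.6698…
After $1,326,600.00 payment: $4,382,687.6698… − $1,326,600.00 = $3,056,087.6698…
Balance at month 9: $3,056,087.6698… × (1 + 0.0145)^3 = $3,190,964.4276…
Penalty: 9 × 1.5% × $4,020,020.00 = $542,702.70
Final settlement = outstanding balance + penalty = $3,190,964.4276… + $542,702.70 = $3,733,667.13

$3,733,667.13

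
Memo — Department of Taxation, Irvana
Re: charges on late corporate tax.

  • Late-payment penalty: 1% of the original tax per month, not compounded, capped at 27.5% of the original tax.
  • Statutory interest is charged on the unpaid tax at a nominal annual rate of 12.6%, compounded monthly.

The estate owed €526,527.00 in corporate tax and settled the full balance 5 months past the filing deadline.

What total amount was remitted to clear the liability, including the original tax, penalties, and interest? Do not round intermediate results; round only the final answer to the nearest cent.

€581,082.64

Penalty: 5 × 1% × €526,527.00 = €26,326.35 (below the 27.5% cap of €144,794.93…)
Interest (12.6%/yr ÷ 12 = 1.05%/month): €526,527.00 × ((1 + 0.0105)^5 − 1) = €28,229.2908…
Total = €526,527.00 + €26,326.3500 + €28,229.2908… = €581,082.64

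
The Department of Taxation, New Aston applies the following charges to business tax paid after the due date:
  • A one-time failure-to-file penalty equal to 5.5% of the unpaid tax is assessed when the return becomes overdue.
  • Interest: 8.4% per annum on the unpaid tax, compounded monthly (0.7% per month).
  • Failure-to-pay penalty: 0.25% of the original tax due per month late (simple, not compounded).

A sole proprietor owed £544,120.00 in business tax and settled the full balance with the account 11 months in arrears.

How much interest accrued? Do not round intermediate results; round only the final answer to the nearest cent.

£43,394.87

Interest: £544,120.00 × ((1 + 0.007)^11 − 1) = £544,120.00 × 0.0797524… = £43,394.8732…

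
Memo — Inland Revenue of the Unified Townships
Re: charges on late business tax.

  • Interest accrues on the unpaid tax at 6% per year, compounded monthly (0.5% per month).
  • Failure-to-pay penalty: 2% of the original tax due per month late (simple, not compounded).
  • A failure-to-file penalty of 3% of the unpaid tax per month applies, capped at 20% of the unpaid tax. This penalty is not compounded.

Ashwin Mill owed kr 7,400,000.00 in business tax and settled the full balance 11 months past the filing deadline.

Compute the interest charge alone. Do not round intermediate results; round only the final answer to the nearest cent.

kr 417,329.16

Interest: kr 7,400,000.00 × ((1 + 0.005)^11 − 1) = kr 7,400,000.00 × 0.0563958… = kr 417,329.1620…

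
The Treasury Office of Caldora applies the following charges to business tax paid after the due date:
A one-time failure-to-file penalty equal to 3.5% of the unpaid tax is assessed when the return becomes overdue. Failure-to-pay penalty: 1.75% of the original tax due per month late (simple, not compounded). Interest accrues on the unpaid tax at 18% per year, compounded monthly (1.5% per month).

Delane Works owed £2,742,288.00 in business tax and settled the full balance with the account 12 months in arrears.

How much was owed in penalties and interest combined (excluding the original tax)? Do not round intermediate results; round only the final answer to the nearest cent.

£1,208,301.92

Failure-to-file penalty: 3.5% × £2,742,288.00 = £95,980.08
Failure-to-pay penalty: 12 × 1.75% × £2,742,288.00 = £575,880.48
Interest: £2,742,288.00 × ((1 + 0.015)^12 − 1) = £2,742,288.00 × 0.1956182… = £536,441.3642…
Penalties + interest = £671,860.5600 + £536,441.3642… = £1,208,301.92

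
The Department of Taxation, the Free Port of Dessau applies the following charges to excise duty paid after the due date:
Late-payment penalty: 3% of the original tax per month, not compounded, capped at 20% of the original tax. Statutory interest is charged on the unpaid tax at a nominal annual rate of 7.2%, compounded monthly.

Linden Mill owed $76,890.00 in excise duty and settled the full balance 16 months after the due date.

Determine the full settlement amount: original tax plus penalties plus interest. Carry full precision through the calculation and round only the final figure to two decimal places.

Penalty (uncapped): 16 × 3% × $76,890.00 = $36,907.20; cap = 20% × $76,890.00 = $15,378.00 → penalty = $15,378.00
Interest (7.2%/yr ÷ 12 = 0.6%/month): $76,890.00 × ((1 + 0.006)^16 − 1) = $7,723.0894…
Total = $76,890.00 + $15,378.0000 + $7,723.0894… = $99,991.09

$99,991.09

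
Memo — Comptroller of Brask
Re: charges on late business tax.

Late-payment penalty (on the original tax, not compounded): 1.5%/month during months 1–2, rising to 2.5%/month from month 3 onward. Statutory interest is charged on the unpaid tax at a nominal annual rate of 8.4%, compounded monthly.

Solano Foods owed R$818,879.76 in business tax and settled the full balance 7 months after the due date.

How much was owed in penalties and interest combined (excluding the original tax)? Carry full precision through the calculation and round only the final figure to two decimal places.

Penalty, months 1–2: 2 × 1.5% × R$818,879.76 = R$24,566.39…
Penalty, months 3–7: 5 × 2.5% × R$818,879.76 = R$102,359.97
Interest (8.4%/yr ÷ 12 = 0.7%/month): R$818,879.76 × ((1 + 0.007)^7 − 1) = R$40,977.6353…
Penalties + interest = R$126,926.3628 + R$40,977.6353… = R$167,904.00

R$167,904.00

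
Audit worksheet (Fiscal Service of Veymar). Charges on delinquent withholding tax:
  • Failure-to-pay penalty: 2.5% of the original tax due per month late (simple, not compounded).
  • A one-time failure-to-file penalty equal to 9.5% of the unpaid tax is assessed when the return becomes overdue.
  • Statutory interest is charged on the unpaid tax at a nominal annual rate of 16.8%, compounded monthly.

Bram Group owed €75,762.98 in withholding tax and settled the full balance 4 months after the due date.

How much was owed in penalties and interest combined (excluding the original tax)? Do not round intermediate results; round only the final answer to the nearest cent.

€19,106.44

Failure-to-file penalty: 9.5% × €75,762.98 = €7,197.48…
Failure-to-pay penalty = 2.5% × €75,762.98 × 4 mo = €7,576.30…
Interest (16.8%/yr ÷ 12 = 1.4%/month): €75,762.98 × ((1 + 0.014)^4 − 1) = €4,332.6586…
Penalties + interest = €14,773.7811 + €4,332.6586… = €19,106.44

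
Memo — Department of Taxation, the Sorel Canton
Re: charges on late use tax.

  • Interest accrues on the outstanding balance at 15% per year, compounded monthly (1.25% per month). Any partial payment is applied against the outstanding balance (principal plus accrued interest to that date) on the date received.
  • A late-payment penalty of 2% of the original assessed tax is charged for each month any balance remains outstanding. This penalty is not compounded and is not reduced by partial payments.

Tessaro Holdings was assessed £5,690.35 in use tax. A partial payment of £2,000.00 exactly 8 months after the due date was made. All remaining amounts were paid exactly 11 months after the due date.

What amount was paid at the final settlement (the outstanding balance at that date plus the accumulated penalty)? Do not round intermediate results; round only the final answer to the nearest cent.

Balance at month 8: £5,690.3500 × (1 + 0.0125)^8 = £6,284.9125…
After £2,000.00 payment: £6,284.9125… − £2,000.00 = £4,284.9125…
Balance at month 11: £4,284.9125… × (1 + 0.0125)^3 = £4,447.6136…
Penalty: 11 × 2% × £5,690.35 = £1,251.88…
Final settlement = outstanding balance + penalty = £4,447.6136… + £1,251.88… = £5,699.49

£5,699.49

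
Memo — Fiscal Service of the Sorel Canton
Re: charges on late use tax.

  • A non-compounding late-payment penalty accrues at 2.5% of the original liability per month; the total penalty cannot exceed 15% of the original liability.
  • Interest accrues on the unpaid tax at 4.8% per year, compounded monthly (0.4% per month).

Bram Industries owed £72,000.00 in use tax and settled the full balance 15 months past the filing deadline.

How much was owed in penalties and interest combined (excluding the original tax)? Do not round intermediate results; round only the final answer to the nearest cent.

£15,243.08

Penalty (uncapped): 15 × 2.5% × £72,000.00 = £27,000.00; cap = 15% × £72,000.00 = £10,800.00 → penalty = £10,800.00
Interest: £72,000.00 × ((1 + 0.004)^15 − 1) = £72,000.00 × 0.0617095… = £4,443.0820…
Penalties + interest = £10,800.0000 + £4,443.0820… = £15,243.08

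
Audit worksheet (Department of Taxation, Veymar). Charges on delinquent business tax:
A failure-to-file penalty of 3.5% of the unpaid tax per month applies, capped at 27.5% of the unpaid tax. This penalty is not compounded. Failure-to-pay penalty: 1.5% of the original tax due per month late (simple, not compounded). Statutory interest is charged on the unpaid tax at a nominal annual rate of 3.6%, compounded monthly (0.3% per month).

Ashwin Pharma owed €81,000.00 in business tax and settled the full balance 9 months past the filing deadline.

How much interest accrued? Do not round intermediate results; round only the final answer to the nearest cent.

€2,213.43

Interest: €81,000.00 × ((1 + 0.003)^9 − 1) = €81,000.00 × 0.0273263… = €2,213.4285…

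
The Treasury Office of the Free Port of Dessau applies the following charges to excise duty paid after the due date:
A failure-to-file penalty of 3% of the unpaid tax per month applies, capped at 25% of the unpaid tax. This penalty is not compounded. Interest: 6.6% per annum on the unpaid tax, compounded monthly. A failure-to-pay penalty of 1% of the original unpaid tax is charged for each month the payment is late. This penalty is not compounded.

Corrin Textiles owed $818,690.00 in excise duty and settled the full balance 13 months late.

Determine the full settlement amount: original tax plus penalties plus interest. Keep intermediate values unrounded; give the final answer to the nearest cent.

Failure-to-file: 13 × 3% × $818,690.00 = $319,289.10, capped at 25% × $818,690.00 = $204,672.50
Failure-to-pay penalty: 13 × 1% × $818,690.00 = $106,429.70
Interest (6.6%/yr ÷ 12 = 0.55%/month): $818,690.00 × ((1 + 0.0055)^13 − 1) = $60,507.5310…
Total = $818,690.00 + $311,102.2000 + $60,507.5310… = $1,190,299.73

$1,190,299.73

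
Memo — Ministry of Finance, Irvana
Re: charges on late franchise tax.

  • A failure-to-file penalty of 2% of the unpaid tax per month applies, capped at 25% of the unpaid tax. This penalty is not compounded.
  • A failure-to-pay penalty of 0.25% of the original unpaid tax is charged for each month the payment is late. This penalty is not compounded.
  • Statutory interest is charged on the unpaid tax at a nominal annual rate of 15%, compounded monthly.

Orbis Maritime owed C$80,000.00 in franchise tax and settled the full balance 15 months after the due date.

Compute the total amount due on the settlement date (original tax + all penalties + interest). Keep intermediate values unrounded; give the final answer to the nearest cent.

C$119,386.33

Failure-to-file: 15 × 2% × C$80,000.00 = C$24,000.00, capped at 25% × C$80,000.00 = C$20,000.00
Failure-to-pay penalty: 15 × 0.25% × C$80,000.00 = C$3,000.00
Interest (15%/yr ÷ 12 = 1.25%/month): C$80,000.00 × ((1 + 0.0125)^15 − 1) = C$16,386.3346…
Total = C$80,000.00 + C$23,000.0000 + C$16,386.3346… = C$119,386.33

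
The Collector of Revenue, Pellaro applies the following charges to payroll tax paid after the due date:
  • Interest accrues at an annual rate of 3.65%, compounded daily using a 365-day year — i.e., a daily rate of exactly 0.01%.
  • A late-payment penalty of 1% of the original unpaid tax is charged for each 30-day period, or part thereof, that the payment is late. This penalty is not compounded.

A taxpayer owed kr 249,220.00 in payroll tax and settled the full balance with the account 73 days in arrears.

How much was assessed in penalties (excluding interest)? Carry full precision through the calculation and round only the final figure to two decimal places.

Penalty periods: ⌈73/30⌉ = 3; penalty = 3 × 1% × kr 249,220.00 = kr 7,476.60

kr 7,476.60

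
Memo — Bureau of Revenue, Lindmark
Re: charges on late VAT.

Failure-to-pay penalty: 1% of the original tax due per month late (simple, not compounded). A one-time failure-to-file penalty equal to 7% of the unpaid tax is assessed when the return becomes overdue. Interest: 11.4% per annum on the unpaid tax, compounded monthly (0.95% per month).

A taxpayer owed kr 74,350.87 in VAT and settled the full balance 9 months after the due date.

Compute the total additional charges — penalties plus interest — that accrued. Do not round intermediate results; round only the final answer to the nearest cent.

kr 18,500.14

Failure-to-file penalty: 7% × kr 74,350.87 = kr 5,204.56…
Failure-to-pay penalty = 1% × kr 74,350.87 × 9 mo = kr 6,691.58…
Interest: kr 74,350.87 × ((1 + 0.0095)^9 − 1) = kr 74,350.87 × 0.0888221… = kr 6,603.9971…
Penalties + interest = kr 11,896.1392 + kr 6,603.9971… = kr 18,500.14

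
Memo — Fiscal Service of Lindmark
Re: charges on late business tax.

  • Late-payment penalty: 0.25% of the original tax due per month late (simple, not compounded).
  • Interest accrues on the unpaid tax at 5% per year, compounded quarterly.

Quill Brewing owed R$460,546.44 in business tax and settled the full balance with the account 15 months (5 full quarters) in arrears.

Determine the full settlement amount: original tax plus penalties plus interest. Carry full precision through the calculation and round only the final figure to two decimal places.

R$507,329.74

Late-payment penalty = 0.25% × R$460,546.44 × 15 mo = R$17,270.49…
Interest (5%/yr ÷ 4 = 1.25%/quarter): R$460,546.44 × ((1 + 0.0125)^5 − 1) = R$29,512.8077…
Total = R$460,546.44 + R$17,270.4915 + R$29,512.8077… = R$507,329.74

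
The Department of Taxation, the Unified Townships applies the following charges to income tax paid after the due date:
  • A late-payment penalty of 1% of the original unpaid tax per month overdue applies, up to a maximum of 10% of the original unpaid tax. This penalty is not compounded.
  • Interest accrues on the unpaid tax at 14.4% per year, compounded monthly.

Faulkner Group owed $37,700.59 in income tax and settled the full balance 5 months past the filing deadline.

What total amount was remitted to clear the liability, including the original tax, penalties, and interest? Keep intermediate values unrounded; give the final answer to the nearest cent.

Penalty: 5 × 1% × $37,700.59 = $1,885.03… (below the 10% cap of $3,770.06…)
Interest (14.4%/yr ÷ 12 = 1.2%/month): $37,700.59 × ((1 + 0.012)^5 − 1) = $2,316.9796…
Total = $37,700.59 + $1,885.0295 + $2,316.9796… = $41,902.60

$41,902.60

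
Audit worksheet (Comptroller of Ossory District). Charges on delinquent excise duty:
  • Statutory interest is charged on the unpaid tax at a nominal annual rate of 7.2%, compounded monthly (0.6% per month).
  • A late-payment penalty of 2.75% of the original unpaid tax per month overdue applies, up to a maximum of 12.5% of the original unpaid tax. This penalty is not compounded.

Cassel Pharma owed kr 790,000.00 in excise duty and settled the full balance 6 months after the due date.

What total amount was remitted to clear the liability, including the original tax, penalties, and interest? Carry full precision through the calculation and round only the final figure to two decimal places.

Penalty (uncapped): 6 × 2.75% × kr 790,000.00 = kr 130,350.00; cap = 12.5% × kr 790,000.00 = kr 98,750.00 → penalty = kr 98,750.00
Interest: kr 790,000.00 × ((1 + 0.006)^6 − 1) = kr 790,000.00 × 0.0365443… = kr 28,870.0282…
Total = kr 790,000.00 + kr 98,750.0000 + kr 28,870.0282… = kr 917,620.03

kr 917,620.03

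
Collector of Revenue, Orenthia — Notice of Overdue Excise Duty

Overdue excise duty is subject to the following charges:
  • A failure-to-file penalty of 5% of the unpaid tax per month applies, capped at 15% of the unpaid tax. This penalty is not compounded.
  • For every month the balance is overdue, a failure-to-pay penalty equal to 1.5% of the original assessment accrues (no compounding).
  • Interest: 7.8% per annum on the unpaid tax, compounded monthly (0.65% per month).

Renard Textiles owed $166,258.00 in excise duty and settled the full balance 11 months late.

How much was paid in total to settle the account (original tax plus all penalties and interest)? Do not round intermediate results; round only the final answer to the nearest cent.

Failure-to-file: 11 × 5% × $166,258.00 = $91,441.90, capped at 15% × $166,258.00 = $24,938.70
Failure-to-pay penalty = 1.5% × $166,258.00 × 11 mo = $27,432.57
Interest: $166,258.00 × ((1 + 0.0065)^11 − 1) = $166,258.00 × 0.0738697… = $12,281.4215…
Total = $166,258.00 + $52,371.2700 + $12,281.4215… = $230,910.69

$230,910.69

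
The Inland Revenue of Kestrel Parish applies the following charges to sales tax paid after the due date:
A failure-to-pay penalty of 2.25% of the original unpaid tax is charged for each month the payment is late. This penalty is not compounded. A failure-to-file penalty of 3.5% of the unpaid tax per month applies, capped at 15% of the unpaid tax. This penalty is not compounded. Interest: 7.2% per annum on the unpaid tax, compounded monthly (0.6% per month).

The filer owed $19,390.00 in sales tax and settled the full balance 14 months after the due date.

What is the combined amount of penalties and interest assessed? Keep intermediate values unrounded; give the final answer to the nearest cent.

$10,710.18

Failure-to-file: 14 × 3.5% × $19,390.00 = $9,501.10, capped at 15% × $19,390.00 = $2,908.50
Failure-to-pay penalty: 14 × 2.25% × $19,390.00 = $6,107.85
Interest: $19,390.00 × ((1 + 0.006)^14 − 1) = $19,390.00 × 0.0873559… = $1,693.8316…
Penalties + interest = $9,016.3500 + $1,693.8316… = $10,710.18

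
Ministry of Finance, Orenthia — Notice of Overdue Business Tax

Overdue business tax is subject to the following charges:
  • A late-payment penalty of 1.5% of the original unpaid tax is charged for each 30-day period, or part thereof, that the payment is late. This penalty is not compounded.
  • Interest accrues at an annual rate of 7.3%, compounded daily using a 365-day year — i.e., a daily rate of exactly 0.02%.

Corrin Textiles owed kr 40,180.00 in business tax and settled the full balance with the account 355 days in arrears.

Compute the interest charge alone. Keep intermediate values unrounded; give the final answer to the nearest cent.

Interest: kr 40,180.00 × ((1 + 0.0002)^355 − 1) = kr 40,180.00 × 0.07357360… = kr 2,956.1874…

kr 2,956.19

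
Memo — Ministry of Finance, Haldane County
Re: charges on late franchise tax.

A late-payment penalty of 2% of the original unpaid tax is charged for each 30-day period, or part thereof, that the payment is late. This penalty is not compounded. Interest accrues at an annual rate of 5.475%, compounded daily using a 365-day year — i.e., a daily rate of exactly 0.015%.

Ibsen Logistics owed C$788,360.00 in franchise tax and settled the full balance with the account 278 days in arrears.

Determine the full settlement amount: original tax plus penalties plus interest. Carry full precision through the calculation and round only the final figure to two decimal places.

C$979,599.11

Penalty periods: ⌈278/30⌉ = 10; penalty = 10 × 2% × C$788,360.00 = C$157,672.00
Interest: C$788,360.00 × ((1 + 0.00015)^278 − 1) = C$788,360.00 × 0.04257840… = C$33,567.1051…
Total = C$788,360.00 + C$157,672.0000 + C$33,567.1051… = C$979,599.11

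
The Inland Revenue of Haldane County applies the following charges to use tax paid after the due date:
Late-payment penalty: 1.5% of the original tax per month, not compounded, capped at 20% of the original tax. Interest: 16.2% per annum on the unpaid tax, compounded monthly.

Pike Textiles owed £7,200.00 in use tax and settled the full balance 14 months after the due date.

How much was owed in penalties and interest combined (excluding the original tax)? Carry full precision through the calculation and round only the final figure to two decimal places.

Penalty (uncapped): 14 × 1.5% × £7,200.00 = £1,512.00; cap = 20% × £7,200.00 = £1,440.00 → penalty = £1,440.00
Interest (16.2%/yr ÷ 12 = 1.35%/month): £7,200.00 × ((1 + 0.0135)^14 − 1) = £1,486.9043…
Penalties + interest = £1,440.0000 + £1,486.9043… = £2,926.90

£2,926.90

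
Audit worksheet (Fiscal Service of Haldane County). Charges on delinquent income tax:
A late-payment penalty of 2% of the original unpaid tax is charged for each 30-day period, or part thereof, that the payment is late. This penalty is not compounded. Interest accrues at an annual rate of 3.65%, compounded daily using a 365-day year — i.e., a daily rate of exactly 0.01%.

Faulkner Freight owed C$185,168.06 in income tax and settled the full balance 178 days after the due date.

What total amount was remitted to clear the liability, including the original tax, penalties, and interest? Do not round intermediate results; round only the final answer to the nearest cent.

C$210,713.56

Penalty periods: ⌈178/30⌉ = 6; penalty = 6 × 2% × C$185,168.06 = C$22,220.17…
Interest: C$185,168.06 × ((1 + 0.0001)^178 − 1) = C$185,168.06 × 0.01795846… = C$3,325.3329…
Total = C$185,168.06 + C$22,220.1672 + C$3,325.3329… = C$210,713.56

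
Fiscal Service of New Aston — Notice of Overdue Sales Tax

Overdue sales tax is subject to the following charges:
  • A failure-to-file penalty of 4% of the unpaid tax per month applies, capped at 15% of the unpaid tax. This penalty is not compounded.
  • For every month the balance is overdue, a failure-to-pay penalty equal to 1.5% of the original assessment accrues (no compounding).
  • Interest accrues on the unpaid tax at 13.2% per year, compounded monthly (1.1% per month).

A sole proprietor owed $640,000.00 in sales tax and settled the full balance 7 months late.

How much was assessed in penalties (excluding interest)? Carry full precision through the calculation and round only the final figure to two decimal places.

$163,200.00

Failure-to-file: 7 × 4% × $640,000.00 = $179,200.00, capped at 15% × $640,000.00 = $96,000.00
Failure-to-pay penalty = 1.5% × $640,000.00 × 7 mo = $67,200.00
Total penalty = $96,000.00 + $67,200.00 = $163,200.00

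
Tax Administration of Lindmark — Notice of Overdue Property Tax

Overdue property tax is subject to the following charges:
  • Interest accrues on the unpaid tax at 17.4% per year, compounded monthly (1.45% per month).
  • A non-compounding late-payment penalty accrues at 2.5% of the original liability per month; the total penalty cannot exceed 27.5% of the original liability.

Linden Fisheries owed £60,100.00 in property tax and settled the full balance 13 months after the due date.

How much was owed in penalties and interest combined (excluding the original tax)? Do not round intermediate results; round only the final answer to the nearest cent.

£28,896.31

Penalty (uncapped): 13 × 2.5% × £60,100.00 = £19,532.50; cap = 27.5% × £60,100.00 = £16,527.50 → penalty = £16,527.50
Interest: £60,100.00 × ((1 + 0.0145)^13 − 1) = £60,100.00 × 0.2058039… = £12,368.8117…
Penalties + interest = £16,527.5000 + £12,368.8117… = £28,896.31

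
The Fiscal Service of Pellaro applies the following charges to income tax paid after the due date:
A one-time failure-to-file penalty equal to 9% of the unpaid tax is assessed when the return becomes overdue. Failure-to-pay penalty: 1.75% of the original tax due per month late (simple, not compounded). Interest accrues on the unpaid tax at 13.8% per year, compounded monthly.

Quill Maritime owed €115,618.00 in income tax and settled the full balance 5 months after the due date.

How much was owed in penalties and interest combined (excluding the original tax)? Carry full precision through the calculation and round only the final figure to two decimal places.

€27,324.90

Failure-to-file penalty: 9% × €115,618.00 = €10,405.62
Failure-to-pay penalty: 5 × 1.75% × €115,618.00 = €10,116.58…
Interest (13.8%/yr ÷ 12 = 1.15%/month): €115,618.00 × ((1 + 0.0115)^5 − 1) = €6,802.7083…
Penalties + interest = €20,522.1950 + €6,802.7083… = €27,324.90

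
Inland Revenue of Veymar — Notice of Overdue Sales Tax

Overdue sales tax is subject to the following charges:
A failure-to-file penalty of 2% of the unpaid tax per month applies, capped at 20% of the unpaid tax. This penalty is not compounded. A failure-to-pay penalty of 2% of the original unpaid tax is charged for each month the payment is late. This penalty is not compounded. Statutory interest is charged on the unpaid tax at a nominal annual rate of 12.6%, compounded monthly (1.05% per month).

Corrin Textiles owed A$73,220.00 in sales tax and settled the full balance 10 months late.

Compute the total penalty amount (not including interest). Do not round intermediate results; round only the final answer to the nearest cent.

A$29,288.00

Failure-to-file: 10 × 2% × A$73,220.00 = A$14,644.00, capped at 20% × A$73,220.00 = A$14,644.00
Failure-to-pay penalty = 2% × A$73,220.00 × 10 mo = A$14,644.00
Total penalty = A$14,644.00 + A$14,644.00 = A$29,288.00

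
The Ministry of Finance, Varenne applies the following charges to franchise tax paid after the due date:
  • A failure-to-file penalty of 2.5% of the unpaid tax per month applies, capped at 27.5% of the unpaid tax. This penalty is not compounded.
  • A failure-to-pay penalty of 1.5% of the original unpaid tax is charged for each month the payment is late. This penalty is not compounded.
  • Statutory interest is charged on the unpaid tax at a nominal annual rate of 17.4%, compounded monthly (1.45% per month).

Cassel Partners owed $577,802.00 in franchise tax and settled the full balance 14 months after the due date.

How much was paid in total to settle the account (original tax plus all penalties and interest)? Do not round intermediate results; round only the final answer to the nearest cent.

Failure-to-file: 14 × 2.5% × $577,802.00 = $202,230.70, capped at 27.5% × $577,802.00 = $158,895.55
Failure-to-pay penalty = 1.5% × $577,802.00 × 14 mo = $121,338.42
Interest: $577,802.00 × ((1 + 0.0145)^14 − 1) = $577,802.00 × 0.2232880… = $129,016.2590…
Total = $577,802.00 + $280,233.9700 + $129,016.2590… = $987,052.23

$987,052.23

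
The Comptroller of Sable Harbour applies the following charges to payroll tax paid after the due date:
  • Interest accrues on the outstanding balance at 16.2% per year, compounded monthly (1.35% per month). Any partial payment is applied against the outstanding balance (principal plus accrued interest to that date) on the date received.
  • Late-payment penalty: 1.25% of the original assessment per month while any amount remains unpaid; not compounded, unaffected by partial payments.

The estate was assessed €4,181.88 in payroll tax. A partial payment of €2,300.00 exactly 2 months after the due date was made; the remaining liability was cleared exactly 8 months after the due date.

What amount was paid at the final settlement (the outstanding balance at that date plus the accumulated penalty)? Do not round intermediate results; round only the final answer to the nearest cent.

€2,580.94

Balance at month 2: €4,181.8800 × (1 + 0.0135)^2 = €4,295.5529…
After €2,300.00 payment: €4,295.5529… − €2,300.00 = €1,995.5529…
Balance at month 8: €1,995.5529… × (1 + 0.0135)^6 = €2,162.7472…
Penalty: 8 × 1.25% × €4,181.88 = €418.19…
Final settlement = outstanding balance + penalty = €2,162.7472… + €418.19… = €2,580.94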